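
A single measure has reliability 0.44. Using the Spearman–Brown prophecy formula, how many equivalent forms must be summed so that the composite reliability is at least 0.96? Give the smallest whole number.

k ≥ ρ*(1−ρ₁)/(ρ₁(1−ρ*)) = 0.96·0.56 / (0.44·0.04) = 30.545.
Smallest integer k = 31.

31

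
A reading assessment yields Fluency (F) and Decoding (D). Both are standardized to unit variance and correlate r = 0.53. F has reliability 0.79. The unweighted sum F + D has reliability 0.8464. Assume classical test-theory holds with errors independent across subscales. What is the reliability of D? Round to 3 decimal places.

0.740

Var(F+D) = 2 + 2·0.53 = 3.060.
True-score variance = ρ_F + ρ_D + 2·0.53, so 0.8464 = (0.79 + ρ_D + 1.06) / 3.060.
ρ_D = 0.8464·3.060 − 0.79 − 1.06 = 0.740.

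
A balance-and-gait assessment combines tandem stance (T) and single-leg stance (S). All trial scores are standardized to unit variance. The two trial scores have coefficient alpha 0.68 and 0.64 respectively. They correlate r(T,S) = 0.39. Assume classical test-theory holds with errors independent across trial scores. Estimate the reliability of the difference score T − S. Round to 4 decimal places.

0.4426

Var(T−S) = 1 + 1 − 2·0.39 = 2 − 0.78 = 1.22.
Because errors are independent across components, Cov(Tᵢ,Tⱼ) = Cov(Xᵢ,Xⱼ); the off-diagonal part of the true-score variance is the same as above.
True-score variance = [0.68 + 0.64] − 0.78 = 1.32 − 0.78 = 0.54.
Reliability = 0.54 / 1.22 = 0.4426.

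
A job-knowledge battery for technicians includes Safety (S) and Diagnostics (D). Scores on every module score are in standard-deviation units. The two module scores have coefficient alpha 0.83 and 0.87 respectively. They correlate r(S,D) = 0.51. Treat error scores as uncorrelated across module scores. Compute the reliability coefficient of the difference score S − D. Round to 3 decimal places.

Var(S−D) = 1 + 1 − 2·0.51 = 2 − 1.02 = 0.98.
With uncorrelated errors the cross-covariances are all true-score covariance, so they carry over unchanged; only the diagonal terms shrink to ρᵢσᵢ².
True-score variance = [0.83 + 0.87] − 1.02 = 1.7 − 1.02 = 0.68.
Reliability = 0.68 / 0.98 = 0.694.

0.694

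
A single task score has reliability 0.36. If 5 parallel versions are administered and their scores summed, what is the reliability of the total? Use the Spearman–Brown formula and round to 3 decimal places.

0.738

ρ_k = kρ / (1 + (k−1)ρ) = 5·0.36 / (1 + 4·0.36) = 1.800 / 2.440 = 0.738.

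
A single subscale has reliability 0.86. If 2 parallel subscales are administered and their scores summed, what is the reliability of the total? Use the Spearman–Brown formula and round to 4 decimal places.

ρ_k = kρ / (1 + (k−1)ρ) = 2·0.86 / (1 + 1·0.86) = 1.720 / 1.860 = 0.9247.

0.9247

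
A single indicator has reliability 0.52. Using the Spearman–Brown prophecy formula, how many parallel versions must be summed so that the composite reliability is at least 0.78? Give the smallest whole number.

4

k ≥ ρ*(1−ρ₁)/(ρ₁(1−ρ*)) = 0.78·0.48 / (0.52·0.22) = 3.273.
Smallest integer k = 4.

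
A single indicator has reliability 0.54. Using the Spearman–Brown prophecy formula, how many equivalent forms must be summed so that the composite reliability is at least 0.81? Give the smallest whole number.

k ≥ ρ*(1−ρ₁)/(ρ₁(1−ρ*)) = 0.81·0.46 / (0.54·0.19) = 3.632.
Smallest integer k = 4.

4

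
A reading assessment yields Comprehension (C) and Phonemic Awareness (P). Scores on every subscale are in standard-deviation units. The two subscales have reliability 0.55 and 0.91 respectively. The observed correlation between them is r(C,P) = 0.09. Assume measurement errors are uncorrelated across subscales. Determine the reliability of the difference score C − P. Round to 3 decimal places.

0.703

Var(C−P) = 1 + 1 − 2·0.09 = 2 − 0.18 = 1.82.
Under uncorrelated errors the observed covariances equal the true-score covariances, so only the own-variance terms attenuate.
True-score variance = [0.55 + 0.91] − 0.18 = 1.46 − 0.18 = 1.28.
Reliability = 1.28 / 1.82 = 0.703.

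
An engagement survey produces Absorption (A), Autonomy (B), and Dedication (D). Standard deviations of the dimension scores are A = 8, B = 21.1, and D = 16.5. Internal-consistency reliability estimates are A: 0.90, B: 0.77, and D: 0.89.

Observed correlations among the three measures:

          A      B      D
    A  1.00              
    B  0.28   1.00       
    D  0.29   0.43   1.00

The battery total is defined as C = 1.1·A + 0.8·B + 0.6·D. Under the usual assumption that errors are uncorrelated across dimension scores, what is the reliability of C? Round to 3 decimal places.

0.886

Var(C) = 1.1²·8² + 0.8²·21.1² + 0.6²·16.5² + 2·[0.88·8·21.1·0.28 + 0.66·8·16.5·0.29 + 0.48·21.1·16.5·0.43] = 460.384 + 277.431 = 737.815.
Under uncorrelated errors the observed covariances equal the true-score covariances, so only the own-variance terms attenuate.
True-score variance = [1.1²·8²·0.90 + 0.8²·21.1²·0.77 + 0.6²·16.5²·0.89] + 277.431 = 376.324 + 277.431 = 653.755.
Reliability = 653.755 / 737.815 = 0.886.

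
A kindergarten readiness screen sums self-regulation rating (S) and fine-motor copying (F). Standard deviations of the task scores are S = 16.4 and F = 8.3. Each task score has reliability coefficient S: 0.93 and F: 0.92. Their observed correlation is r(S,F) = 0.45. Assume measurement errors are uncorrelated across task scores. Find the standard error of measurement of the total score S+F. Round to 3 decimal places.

Var(total) = 337.85 + 122.508 = 460.358.
True-score variance = 313.512 + 122.508 = 436.02, so reliability = 0.9471.
Error variance = 460.358 − 436.02 = 24.3384; SEM = √24.3384 = 4.933.

4.933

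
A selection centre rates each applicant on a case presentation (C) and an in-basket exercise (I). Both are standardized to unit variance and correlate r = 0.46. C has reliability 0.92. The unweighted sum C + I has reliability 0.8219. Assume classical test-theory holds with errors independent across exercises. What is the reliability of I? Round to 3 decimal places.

Var(C+I) = 2 + 2·0.46 = 2.920.
True-score variance = ρ_C + ρ_I + 2·0.46, so 0.8219 = (0.92 + ρ_I + 0.92) / 2.920.
ρ_I = 0.8219·2.920 − 0.92 − 0.92 = 0.560.

0.560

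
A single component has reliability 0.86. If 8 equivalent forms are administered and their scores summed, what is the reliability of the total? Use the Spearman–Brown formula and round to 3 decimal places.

ρ_k = kρ / (1 + (k−1)ρ) = 8·0.86 / (1 + 7·0.86) = 6.880 / 7.020 = 0.980.

0.980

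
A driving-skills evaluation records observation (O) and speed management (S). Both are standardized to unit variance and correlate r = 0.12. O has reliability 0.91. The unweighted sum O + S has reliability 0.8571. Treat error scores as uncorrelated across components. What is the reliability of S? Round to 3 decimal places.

0.770

Var(O+S) = 2 + 2·0.12 = 2.240.
True-score variance = ρ_O + ρ_S + 2·0.12, so 0.8571 = (0.91 + ρ_S + 0.24) / 2.240.
ρ_S = 0.8571·2.240 − 0.91 − 0.24 = 0.770.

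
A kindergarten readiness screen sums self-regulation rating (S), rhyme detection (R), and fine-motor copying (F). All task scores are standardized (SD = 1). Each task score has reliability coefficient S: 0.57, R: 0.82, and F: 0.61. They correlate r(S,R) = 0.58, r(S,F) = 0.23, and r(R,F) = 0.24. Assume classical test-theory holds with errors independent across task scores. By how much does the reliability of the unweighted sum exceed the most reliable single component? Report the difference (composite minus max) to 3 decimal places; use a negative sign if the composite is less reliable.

-0.016

Var(sum) = 3 + 2.1 = 5.1; true-score variance = 2 + 2.1 = 4.1; composite reliability = 0.8039.
Max component reliability = 0.8200.
Difference = 0.8039 − 0.8200 = -0.016.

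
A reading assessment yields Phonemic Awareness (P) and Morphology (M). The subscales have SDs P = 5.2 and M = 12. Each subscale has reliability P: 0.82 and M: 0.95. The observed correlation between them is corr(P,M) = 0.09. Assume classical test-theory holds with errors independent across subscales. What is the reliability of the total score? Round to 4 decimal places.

0.9338

Var(P+M) = 5.2² + 12² + 2·[5.2·12·0.09] = 171.04 + 11.232 = 182.272.
Because errors are independent across components, Cov(Tᵢ,Tⱼ) = Cov(Xᵢ,Xⱼ); the off-diagonal part of the true-score variance is the same as above.
True-score variance = [5.2²·0.82 + 12²·0.95] + 11.232 = 158.973 + 11.232 = 170.205.
Reliability = 170.205 / 182.272 = 0.9338.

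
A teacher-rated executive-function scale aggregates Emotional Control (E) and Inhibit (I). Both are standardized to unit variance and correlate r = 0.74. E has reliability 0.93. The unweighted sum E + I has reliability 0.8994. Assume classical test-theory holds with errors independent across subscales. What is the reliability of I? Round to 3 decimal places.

0.720

Var(E+I) = 2 + 2·0.74 = 3.480.
True-score variance = ρ_E + ρ_I + 2·0.74, so 0.8994 = (0.93 + ρ_I + 1.48) / 3.480.
ρ_I = 0.8994·3.480 − 0.93 − 1.48 = 0.720.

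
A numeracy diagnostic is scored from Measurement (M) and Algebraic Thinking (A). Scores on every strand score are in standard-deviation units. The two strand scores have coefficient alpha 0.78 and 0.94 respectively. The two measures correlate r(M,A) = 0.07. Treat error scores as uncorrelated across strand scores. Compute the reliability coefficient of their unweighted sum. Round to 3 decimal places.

0.869

Var(M+A) = 2 + 2·[0.07] = 2 + 0.14 = 2.14.
With uncorrelated errors the cross-covariances are all true-score covariance, so they carry over unchanged; only the diagonal terms shrink to ρᵢσᵢ².
True-score variance = [0.78 + 0.94] + 0.14 = 1.72 + 0.14 = 1.86.
Reliability = 1.86 / 2.14 = 0.869.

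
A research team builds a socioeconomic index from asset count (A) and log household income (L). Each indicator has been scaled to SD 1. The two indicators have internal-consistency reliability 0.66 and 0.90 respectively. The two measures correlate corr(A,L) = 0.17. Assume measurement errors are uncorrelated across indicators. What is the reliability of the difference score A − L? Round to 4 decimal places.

0.7349

Var(A−L) = 1 + 1 − 2·0.17 = 2 − 0.34 = 1.66.
Because errors are independent across components, Cov(Tᵢ,Tⱼ) = Cov(Xᵢ,Xⱼ); the off-diagonal part of the true-score variance is the same as above.
True-score variance = [0.66 + 0.90] − 0.34 = 1.56 − 0.34 = 1.22.
Reliability = 1.22 / 1.66 = 0.7349.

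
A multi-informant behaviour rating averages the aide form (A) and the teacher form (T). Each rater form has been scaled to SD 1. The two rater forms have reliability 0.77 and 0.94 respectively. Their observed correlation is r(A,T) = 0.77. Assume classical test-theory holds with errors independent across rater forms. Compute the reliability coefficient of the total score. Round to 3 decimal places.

0.918

Var(A+T) = 2 + 2·[0.77] = 2 + 1.54 = 3.54.
With uncorrelated errors the cross-covariances are all true-score covariance, so they carry over unchanged; only the diagonal terms shrink to ρᵢσᵢ².
True-score variance = [0.77 + 0.94] + 1.54 = 1.71 + 1.54 = 3.25.
Reliability = 3.25 / 3.54 = 0.918.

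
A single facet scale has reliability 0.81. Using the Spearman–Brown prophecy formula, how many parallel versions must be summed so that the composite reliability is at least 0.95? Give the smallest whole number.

k ≥ ρ*(1−ρ₁)/(ρ₁(1−ρ*)) = 0.95·0.19 / (0.81·0.05) = 4.457.
Smallest integer k = 5.

5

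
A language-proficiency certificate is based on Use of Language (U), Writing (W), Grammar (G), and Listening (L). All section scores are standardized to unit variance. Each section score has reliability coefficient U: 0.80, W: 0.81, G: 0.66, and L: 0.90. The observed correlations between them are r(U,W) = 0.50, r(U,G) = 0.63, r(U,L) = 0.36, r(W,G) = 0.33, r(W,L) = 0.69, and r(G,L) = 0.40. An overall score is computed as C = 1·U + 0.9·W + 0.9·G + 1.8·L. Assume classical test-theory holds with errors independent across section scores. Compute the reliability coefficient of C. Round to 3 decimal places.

Var(C) = 1 + 0.9² + 0.9² + 1.8² + 2·[0.9·0.50 + 0.9·0.63 + 1.8·0.36 + 0.81·0.33 + 1.62·0.69 + 1.62·0.40] = 5.86 + 7.3962 = 13.2562.
With uncorrelated errors the cross-covariances are all true-score covariance, so they carry over unchanged; only the diagonal terms shrink to ρᵢσᵢ².
True-score variance = [0.80 + 0.9²·0.81 + 0.9²·0.66 + 1.8²·0.90] + 7.3962 = 4.9067 + 7.3962 = 12.3029.
Reliability = 12.3029 / 13.2562 = 0.928.

0.928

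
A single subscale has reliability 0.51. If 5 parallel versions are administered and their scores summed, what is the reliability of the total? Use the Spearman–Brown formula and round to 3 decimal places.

ρ_k = kρ / (1 + (k−1)ρ) = 5·0.51 / (1 + 4·0.51) = 2.550 / 3.040 = 0.839.

0.839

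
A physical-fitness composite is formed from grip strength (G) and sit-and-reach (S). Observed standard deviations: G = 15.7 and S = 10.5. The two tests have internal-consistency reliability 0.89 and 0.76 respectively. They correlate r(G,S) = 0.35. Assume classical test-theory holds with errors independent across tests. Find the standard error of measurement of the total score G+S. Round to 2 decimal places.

7.32

Var(total) = 356.74 + 115.395 = 472.135.
True-score variance = 303.166 + 115.395 = 418.561, so reliability = 0.8865.
Error variance = 472.135 − 418.561 = 53.5739; SEM = √53.5739 = 7.32.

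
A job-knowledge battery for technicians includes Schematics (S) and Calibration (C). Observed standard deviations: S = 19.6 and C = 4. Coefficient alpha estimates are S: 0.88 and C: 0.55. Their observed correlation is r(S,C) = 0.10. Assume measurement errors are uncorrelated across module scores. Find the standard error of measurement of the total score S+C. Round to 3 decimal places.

Var(total) = 400.16 + 15.68 = 415.84.
True-score variance = 346.861 + 15.68 = 362.541, so reliability = 0.8718.
Error variance = 415.84 − 362.541 = 53.2992; SEM = √53.2992 = 7.301.

7.301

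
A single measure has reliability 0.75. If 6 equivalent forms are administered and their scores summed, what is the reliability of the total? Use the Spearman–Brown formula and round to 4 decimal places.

ρ_k = kρ / (1 + (k−1)ρ) = 6·0.75 / (1 + 5·0.75) = 4.500 / 4.750 = 0.9474.

0.9474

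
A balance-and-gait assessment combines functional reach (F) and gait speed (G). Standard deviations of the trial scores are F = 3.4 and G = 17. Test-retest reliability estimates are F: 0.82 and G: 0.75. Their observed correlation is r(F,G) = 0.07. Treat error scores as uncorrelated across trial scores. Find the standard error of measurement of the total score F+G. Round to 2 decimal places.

Var(total) = 300.56 + 8.092 = 308.652.
True-score variance = 226.229 + 8.092 = 234.321, so reliability = 0.7592.
Error variance = 308.652 − 234.321 = 74.3308; SEM = √74.3308 = 8.62.

8.62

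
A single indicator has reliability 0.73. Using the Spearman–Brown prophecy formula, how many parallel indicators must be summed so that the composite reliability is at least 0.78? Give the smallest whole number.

k ≥ ρ*(1−ρ₁)/(ρ₁(1−ρ*)) = 0.78·0.27 / (0.73·0.22) = 1.311.
Smallest integer k = 2.

2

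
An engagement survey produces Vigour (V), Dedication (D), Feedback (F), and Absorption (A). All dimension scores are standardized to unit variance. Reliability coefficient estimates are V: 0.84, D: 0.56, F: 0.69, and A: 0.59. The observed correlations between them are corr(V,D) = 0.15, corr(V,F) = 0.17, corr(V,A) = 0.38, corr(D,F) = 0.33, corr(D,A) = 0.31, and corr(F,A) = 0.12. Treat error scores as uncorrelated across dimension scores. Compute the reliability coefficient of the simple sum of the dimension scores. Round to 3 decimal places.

0.809

Var(V+D+F+A) = 4 + 2·[0.15 + 0.17 + 0.38 + 0.33 + 0.31 + 0.12] = 4 + 2.92 = 6.92.
With uncorrelated errors the cross-covariances are all true-score covariance, so they carry over unchanged; only the diagonal terms shrink to ρᵢσᵢ².
True-score variance = [0.84 + 0.56 + 0.69 + 0.59] + 2.92 = 2.68 + 2.92 = 5.6.
Reliability = 5.6 / 6.92 = 0.809.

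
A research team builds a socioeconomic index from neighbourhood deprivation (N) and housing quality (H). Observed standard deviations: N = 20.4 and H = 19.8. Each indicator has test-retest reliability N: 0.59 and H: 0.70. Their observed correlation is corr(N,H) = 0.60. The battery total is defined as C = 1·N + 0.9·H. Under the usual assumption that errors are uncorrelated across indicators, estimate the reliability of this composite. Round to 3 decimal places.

Var(C) = 20.4² + 0.9²·19.8² + 2·[0.9·20.4·19.8·0.60] = 733.712 + 436.234 = 1169.95.
Because errors are independent across components, Cov(Tᵢ,Tⱼ) = Cov(Xᵢ,Xⱼ); the off-diagonal part of the true-score variance is the same as above.
True-score variance = [20.4²·0.59 + 0.9²·19.8²·0.70] + 436.234 = 467.821 + 436.234 = 904.055.
Reliability = 904.055 / 1169.95 = 0.773.

0.773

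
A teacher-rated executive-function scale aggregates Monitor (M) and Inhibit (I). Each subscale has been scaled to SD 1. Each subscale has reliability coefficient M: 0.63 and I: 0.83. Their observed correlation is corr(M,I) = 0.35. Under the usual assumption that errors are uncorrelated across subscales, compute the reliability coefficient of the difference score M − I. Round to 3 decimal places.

0.585

Var(M−I) = 1 + 1 − 2·0.35 = 2 − 0.7 = 1.3.
Because errors are independent across components, Cov(Tᵢ,Tⱼ) = Cov(Xᵢ,Xⱼ); the off-diagonal part of the true-score variance is the same as above.
True-score variance = [0.63 + 0.83] − 0.7 = 1.46 − 0.7 = 0.76.
Reliability = 0.76 / 1.3 = 0.585.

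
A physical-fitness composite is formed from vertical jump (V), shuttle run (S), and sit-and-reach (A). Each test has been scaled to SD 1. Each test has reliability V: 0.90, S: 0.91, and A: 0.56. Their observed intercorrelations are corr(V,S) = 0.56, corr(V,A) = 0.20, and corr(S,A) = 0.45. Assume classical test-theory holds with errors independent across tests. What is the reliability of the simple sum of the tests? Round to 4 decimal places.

Var(V+S+A) = 3 + 2·[0.56 + 0.20 + 0.45] = 3 + 2.42 = 5.42.
Under uncorrelated errors the observed covariances equal the true-score covariances, so only the own-variance terms attenuate.
True-score variance = [0.90 + 0.91 + 0.56] + 2.42 = 2.37 + 2.42 = 4.79.
Reliability = 4.79 / 5.42 = 0.8838.

0.8838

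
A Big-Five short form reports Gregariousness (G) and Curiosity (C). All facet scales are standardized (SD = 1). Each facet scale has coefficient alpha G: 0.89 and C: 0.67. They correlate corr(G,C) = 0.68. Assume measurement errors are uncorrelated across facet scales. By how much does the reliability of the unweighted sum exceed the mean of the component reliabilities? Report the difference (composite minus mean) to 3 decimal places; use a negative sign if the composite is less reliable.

0.089

Var(sum) = 2 + 1.36 = 3.36; true-score variance = 1.56 + 1.36 = 2.92; composite reliability = 0.8690.
Mean component reliability = 0.7800.
Difference = 0.8690 − 0.7800 = 0.089.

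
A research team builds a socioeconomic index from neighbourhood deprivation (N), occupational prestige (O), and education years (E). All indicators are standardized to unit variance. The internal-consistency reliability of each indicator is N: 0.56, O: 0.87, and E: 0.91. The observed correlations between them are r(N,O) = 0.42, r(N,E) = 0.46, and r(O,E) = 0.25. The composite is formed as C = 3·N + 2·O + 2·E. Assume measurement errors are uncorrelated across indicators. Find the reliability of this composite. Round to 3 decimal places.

Var(C) = 3² + 2² + 2² + 2·[6·0.42 + 6·0.46 + 4·0.25] = 17 + 12.56 = 29.56.
Under uncorrelated errors the observed covariances equal the true-score covariances, so only the own-variance terms attenuate.
True-score variance = [3²·0.56 + 2²·0.87 + 2²·0.91] + 12.56 = 12.16 + 12.56 = 24.72.
Reliability = 24.72 / 29.56 = 0.836.

0.836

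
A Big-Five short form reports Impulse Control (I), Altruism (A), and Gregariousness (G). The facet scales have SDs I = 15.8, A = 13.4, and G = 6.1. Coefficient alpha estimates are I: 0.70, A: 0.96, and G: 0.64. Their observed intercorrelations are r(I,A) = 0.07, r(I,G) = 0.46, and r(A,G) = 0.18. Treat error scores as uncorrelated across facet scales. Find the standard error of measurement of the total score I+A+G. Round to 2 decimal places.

9.77

Var(total) = 466.41 + 147.737 = 614.147.
True-score variance = 370.94 + 147.737 = 518.677, so reliability = 0.8445.
Error variance = 614.147 − 518.677 = 95.47; SEM = √95.47 = 9.77.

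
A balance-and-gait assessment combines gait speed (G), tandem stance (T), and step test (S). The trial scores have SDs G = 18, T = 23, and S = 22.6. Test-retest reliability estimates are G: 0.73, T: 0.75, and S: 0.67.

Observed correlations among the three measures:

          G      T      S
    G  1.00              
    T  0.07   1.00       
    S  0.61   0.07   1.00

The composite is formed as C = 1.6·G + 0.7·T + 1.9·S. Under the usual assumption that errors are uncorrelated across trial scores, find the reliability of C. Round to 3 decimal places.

Var(C) = 1.6²·18² + 0.7²·23² + 1.9²·22.6² + 2·[1.12·18·23·0.07 + 3.04·18·22.6·0.61 + 1.33·23·22.6·0.07] = 2932.49 + 1670.44 = 4602.94.
Under uncorrelated errors the observed covariances equal the true-score covariances, so only the own-variance terms attenuate.
True-score variance = [1.6²·18²·0.73 + 0.7²·23²·0.75 + 1.9²·22.6²·0.67] + 1670.44 = 2035.27 + 1670.44 = 3705.72.
Reliability = 3705.72 / 4602.94 = 0.805.

0.805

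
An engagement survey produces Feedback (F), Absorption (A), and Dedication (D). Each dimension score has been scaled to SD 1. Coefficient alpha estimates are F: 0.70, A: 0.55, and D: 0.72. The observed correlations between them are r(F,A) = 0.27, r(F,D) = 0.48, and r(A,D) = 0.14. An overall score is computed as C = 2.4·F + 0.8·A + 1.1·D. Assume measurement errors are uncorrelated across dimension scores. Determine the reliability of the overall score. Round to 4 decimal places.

Var(C) = 2.4² + 0.8² + 1.1² + 2·[1.92·0.27 + 2.64·0.48 + 0.88·0.14] = 7.61 + 3.8176 = 11.4276.
With uncorrelated errors the cross-covariances are all true-score covariance, so they carry over unchanged; only the diagonal terms shrink to ρᵢσᵢ².
True-score variance = [2.4²·0.70 + 0.8²·0.55 + 1.1²·0.72] + 3.8176 = 5.2552 + 3.8176 = 9.0728.
Reliability = 9.0728 / 11.4276 = 0.7939.

0.7939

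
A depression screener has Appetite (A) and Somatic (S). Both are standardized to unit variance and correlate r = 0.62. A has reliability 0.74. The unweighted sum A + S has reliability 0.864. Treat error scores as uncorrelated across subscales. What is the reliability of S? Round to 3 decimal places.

0.819

Var(A+S) = 2 + 2·0.62 = 3.240.
True-score variance = ρ_A + ρ_S + 2·0.62, so 0.864 = (0.74 + ρ_S + 1.24) / 3.240.
ρ_S = 0.864·3.240 − 0.74 − 1.24 = 0.819.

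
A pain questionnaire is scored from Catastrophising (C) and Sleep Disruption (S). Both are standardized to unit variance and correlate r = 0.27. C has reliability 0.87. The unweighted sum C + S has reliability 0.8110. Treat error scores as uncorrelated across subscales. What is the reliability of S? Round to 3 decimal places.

0.650

Var(C+S) = 2 + 2·0.27 = 2.540.
True-score variance = ρ_C + ρ_S + 2·0.27, so 0.8110 = (0.87 + ρ_S + 0.54) / 2.540.
ρ_S = 0.8110·2.540 − 0.87 − 0.54 = 0.650.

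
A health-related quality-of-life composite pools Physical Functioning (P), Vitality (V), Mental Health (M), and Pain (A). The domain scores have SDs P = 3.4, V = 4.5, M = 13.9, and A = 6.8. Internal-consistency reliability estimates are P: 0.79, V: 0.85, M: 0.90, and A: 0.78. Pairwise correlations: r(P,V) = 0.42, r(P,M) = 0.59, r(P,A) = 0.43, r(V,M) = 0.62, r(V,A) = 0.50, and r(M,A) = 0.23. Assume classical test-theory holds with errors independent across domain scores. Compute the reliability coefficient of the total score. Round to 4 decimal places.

Var(P+V+M+A) = 3.4² + 4.5² + 13.9² + 6.8² + 2·[3.4·4.5·0.42 + 3.4·13.9·0.59 + 3.4·6.8·0.43 + 4.5·13.9·0.62 + 4.5·6.8·0.50 + 13.9·6.8·0.23] = 271.26 + 240.143 = 511.403.
With uncorrelated errors the cross-covariances are all true-score covariance, so they carry over unchanged; only the diagonal terms shrink to ρᵢσᵢ².
True-score variance = [3.4²·0.79 + 4.5²·0.85 + 13.9²·0.90 + 6.8²·0.78] + 240.143 = 236.301 + 240.143 = 476.444.
Reliability = 476.444 / 511.403 = 0.9316.

0.9316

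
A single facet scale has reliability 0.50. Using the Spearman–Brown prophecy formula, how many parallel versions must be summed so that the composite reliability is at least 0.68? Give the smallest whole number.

k ≥ ρ*(1−ρ₁)/(ρ₁(1−ρ*)) = 0.68·0.50 / (0.50·0.32) = 2.125.
Smallest integer k = 3.

3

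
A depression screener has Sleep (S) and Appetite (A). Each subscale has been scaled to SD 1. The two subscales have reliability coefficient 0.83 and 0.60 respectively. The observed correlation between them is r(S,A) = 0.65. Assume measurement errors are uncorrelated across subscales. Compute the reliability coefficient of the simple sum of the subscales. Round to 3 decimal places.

0.827

Var(S+A) = 2 + 2·[0.65] = 2 + 1.3 = 3.3.
With uncorrelated errors the cross-covariances are all true-score covariance, so they carry over unchanged; only the diagonal terms shrink to ρᵢσᵢ².
True-score variance = [0.83 + 0.60] + 1.3 = 1.43 + 1.3 = 2.73.
Reliability = 2.73 / 3.3 = 0.827.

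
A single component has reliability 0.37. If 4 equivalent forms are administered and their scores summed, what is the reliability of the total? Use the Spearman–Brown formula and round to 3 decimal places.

ρ_k = kρ / (1 + (k−1)ρ) = 4·0.37 / (1 + 3·0.37) = 1.480 / 2.110 = 0.701.

0.701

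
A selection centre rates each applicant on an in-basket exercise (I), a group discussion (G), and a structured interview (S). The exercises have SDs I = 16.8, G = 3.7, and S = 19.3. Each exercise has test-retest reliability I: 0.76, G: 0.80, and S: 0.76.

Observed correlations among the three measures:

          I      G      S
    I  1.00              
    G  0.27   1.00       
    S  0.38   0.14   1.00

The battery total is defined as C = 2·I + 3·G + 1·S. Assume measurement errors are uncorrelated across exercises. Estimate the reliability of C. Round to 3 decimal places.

0.838

Var(C) = 2²·16.8² + 3²·3.7² + 19.3² + 2·[6·16.8·3.7·0.27 + 2·16.8·19.3·0.38 + 3·3.7·19.3·0.14] = 1624.66 + 754.228 = 2378.89.
Under uncorrelated errors the observed covariances equal the true-score covariances, so only the own-variance terms attenuate.
True-score variance = [2²·16.8²·0.76 + 3²·3.7²·0.80 + 19.3²·0.76] + 754.228 = 1239.67 + 754.228 = 1993.9.
Reliability = 1993.9 / 2378.89 = 0.838.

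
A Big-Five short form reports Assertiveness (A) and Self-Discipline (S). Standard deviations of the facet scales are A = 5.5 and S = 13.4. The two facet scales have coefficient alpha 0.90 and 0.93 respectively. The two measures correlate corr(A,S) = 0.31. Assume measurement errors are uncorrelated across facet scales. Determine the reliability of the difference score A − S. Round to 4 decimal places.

Var(A−S) = 5.5² + 13.4² − 2·5.5·13.4·0.31 = 209.81 − 45.694 = 164.116.
With uncorrelated errors the cross-covariances are all true-score covariance, so they carry over unchanged; only the diagonal terms shrink to ρᵢσᵢ².
True-score variance = [5.5²·0.90 + 13.4²·0.93] − 45.694 = 194.216 − 45.694 = 148.522.
Reliability = 148.522 / 164.116 = 0.9050.

0.9050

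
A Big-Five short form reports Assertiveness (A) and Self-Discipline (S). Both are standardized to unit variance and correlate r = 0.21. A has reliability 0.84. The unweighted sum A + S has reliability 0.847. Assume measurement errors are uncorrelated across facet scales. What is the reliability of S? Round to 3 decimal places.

0.790

Var(A+S) = 2 + 2·0.21 = 2.420.
True-score variance = ρ_A + ρ_S + 2·0.21, so 0.847 = (0.84 + ρ_S + 0.42) / 2.420.
ρ_S = 0.847·2.420 − 0.84 − 0.42 = 0.790.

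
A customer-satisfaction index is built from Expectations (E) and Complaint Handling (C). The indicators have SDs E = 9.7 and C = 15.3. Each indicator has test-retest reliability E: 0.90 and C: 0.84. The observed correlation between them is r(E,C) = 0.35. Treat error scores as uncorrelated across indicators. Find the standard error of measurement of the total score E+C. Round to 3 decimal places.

Var(total) = 328.18 + 103.887 = 432.067.
True-score variance = 281.317 + 103.887 = 385.204, so reliability = 0.8915.
Error variance = 432.067 − 385.204 = 46.8634; SEM = √46.8634 = 6.846.

6.846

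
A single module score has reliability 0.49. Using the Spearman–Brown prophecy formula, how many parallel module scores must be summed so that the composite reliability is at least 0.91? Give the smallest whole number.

11

k ≥ ρ*(1−ρ₁)/(ρ₁(1−ρ*)) = 0.91·0.51 / (0.49·0.09) = 10.524.
Smallest integer k = 11.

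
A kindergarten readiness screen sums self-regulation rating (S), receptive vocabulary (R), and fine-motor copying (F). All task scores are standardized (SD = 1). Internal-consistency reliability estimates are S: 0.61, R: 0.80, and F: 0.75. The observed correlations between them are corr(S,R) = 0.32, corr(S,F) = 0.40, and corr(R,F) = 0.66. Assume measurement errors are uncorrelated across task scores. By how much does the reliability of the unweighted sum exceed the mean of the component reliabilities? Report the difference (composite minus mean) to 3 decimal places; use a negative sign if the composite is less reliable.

0.134

Var(sum) = 3 + 2.76 = 5.76; true-score variance = 2.16 + 2.76 = 4.92; composite reliability = 0.8542.
Mean component reliability = 0.7200.
Difference = 0.8542 − 0.7200 = 0.134.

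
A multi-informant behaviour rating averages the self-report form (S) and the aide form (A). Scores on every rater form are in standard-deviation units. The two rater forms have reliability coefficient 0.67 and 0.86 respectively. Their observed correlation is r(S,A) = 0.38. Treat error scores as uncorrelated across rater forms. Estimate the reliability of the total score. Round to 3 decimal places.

Var(S+A) = 2 + 2·[0.38] = 2 + 0.76 = 2.76.
Because errors are independent across components, Cov(Tᵢ,Tⱼ) = Cov(Xᵢ,Xⱼ); the off-diagonal part of the true-score variance is the same as above.
True-score variance = [0.67 + 0.86] + 0.76 = 1.53 + 0.76 = 2.29.
Reliability = 2.29 / 2.76 = 0.830.

0.830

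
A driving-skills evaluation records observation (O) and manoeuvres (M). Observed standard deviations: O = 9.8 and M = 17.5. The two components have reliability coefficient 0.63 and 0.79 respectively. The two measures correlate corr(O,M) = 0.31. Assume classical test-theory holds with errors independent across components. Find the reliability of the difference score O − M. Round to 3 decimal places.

0.663

Var(O−M) = 9.8² + 17.5² − 2·9.8·17.5·0.31 = 402.29 − 106.33 = 295.96.
Under uncorrelated errors the observed covariances equal the true-score covariances, so only the own-variance terms attenuate.
True-score variance = [9.8²·0.63 + 17.5²·0.79] − 106.33 = 302.443 − 106.33 = 196.113.
Reliability = 196.113 / 295.96 = 0.663.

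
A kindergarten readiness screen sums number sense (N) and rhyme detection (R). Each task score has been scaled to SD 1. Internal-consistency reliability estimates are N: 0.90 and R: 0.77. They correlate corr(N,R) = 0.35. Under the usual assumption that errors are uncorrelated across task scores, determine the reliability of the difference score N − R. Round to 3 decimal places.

Var(N−R) = 1 + 1 − 2·0.35 = 2 − 0.7 = 1.3.
With uncorrelated errors the cross-covariances are all true-score covariance, so they carry over unchanged; only the diagonal terms shrink to ρᵢσᵢ².
True-score variance = [0.90 + 0.77] − 0.7 = 1.67 − 0.7 = 0.97.
Reliability = 0.97 / 1.3 = 0.746.

0.746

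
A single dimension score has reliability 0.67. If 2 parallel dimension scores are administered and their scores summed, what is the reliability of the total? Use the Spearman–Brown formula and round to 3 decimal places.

0.802

ρ_k = kρ / (1 + (k−1)ρ) = 2·0.67 / (1 + 1·0.67) = 1.340 / 1.670 = 0.802.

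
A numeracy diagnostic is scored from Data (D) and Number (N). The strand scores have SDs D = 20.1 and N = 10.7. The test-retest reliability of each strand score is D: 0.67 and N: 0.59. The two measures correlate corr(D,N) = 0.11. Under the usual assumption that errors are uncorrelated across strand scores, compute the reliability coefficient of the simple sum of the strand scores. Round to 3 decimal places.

Var(D+N) = 20.1² + 10.7² + 2·[20.1·10.7·0.11] = 518.5 + 47.3154 = 565.815.
With uncorrelated errors the cross-covariances are all true-score covariance, so they carry over unchanged; only the diagonal terms shrink to ρᵢσᵢ².
True-score variance = [20.1²·0.67 + 10.7²·0.59] + 47.3154 = 338.236 + 47.3154 = 385.551.
Reliability = 385.551 / 565.815 = 0.681.

0.681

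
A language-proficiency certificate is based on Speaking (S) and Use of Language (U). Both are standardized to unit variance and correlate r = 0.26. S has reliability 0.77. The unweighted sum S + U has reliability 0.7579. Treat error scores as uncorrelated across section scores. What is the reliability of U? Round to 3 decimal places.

0.620

Var(S+U) = 2 + 2·0.26 = 2.520.
True-score variance = ρ_S + ρ_U + 2·0.26, so 0.7579 = (0.77 + ρ_U + 0.52) / 2.520.
ρ_U = 0.7579·2.520 − 0.77 − 0.52 = 0.620.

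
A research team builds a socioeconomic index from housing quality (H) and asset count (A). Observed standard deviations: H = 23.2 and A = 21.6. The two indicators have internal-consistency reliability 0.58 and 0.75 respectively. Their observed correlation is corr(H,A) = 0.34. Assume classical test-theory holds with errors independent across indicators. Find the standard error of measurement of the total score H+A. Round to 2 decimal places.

Var(total) = 1004.8 + 340.762 = 1345.56.
True-score variance = 662.099 + 340.762 = 1002.86, so reliability = 0.7453.
Error variance = 1345.56 − 1002.86 = 342.701; SEM = √342.701 = 18.51.

18.51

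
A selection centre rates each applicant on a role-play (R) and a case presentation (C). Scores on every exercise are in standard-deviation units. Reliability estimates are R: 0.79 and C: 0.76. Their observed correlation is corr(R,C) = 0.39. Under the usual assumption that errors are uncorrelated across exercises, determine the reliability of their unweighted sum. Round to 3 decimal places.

0.838

Var(R+C) = 2 + 2·[0.39] = 2 + 0.78 = 2.78.
Under uncorrelated errors the observed covariances equal the true-score covariances, so only the own-variance terms attenuate.
True-score variance = [0.79 + 0.76] + 0.78 = 1.55 + 0.78 = 2.33.
Reliability = 2.33 / 2.78 = 0.838.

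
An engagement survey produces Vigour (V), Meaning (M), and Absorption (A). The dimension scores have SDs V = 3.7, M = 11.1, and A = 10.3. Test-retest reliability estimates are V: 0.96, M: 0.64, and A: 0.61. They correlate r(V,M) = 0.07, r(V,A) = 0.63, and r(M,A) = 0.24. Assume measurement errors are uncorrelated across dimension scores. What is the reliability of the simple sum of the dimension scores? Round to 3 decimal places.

Var(V+M+A) = 3.7² + 11.1² + 10.3² + 2·[3.7·11.1·0.07 + 3.7·10.3·0.63 + 11.1·10.3·0.24] = 242.99 + 108.647 = 351.637.
Because errors are independent across components, Cov(Tᵢ,Tⱼ) = Cov(Xᵢ,Xⱼ); the off-diagonal part of the true-score variance is the same as above.
True-score variance = [3.7²·0.96 + 11.1²·0.64 + 10.3²·0.61] + 108.647 = 156.712 + 108.647 = 265.359.
Reliability = 265.359 / 351.637 = 0.755.

0.755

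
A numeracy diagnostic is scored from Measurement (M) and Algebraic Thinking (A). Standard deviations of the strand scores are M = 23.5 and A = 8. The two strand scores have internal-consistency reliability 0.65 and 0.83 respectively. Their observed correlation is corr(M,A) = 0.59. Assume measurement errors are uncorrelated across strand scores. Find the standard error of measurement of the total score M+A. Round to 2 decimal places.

14.29

Var(total) = 616.25 + 221.84 = 838.09.
True-score variance = 412.083 + 221.84 = 633.923, so reliability = 0.7564.
Error variance = 838.09 − 633.923 = 204.167; SEM = √204.167 = 14.29.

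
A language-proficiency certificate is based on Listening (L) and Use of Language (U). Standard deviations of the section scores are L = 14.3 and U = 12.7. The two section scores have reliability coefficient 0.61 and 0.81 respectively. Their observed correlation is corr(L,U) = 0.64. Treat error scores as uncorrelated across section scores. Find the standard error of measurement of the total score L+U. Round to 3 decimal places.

Var(total) = 365.78 + 232.461 = 598.241.
True-score variance = 255.384 + 232.461 = 487.845, so reliability = 0.8155.
Error variance = 598.241 − 487.845 = 110.396; SEM = √110.396 = 10.507.

10.507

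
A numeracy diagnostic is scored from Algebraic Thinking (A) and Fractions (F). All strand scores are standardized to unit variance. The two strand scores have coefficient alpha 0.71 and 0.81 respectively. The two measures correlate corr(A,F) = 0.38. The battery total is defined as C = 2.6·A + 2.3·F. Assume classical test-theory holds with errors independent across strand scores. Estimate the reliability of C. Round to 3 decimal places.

Var(C) = 2.6² + 2.3² + 2·[5.98·0.38] = 12.05 + 4.5448 = 16.5948.
Under uncorrelated errors the observed covariances equal the true-score covariances, so only the own-variance terms attenuate.
True-score variance = [2.6²·0.71 + 2.3²·0.81] + 4.5448 = 9.0845 + 4.5448 = 13.6293.
Reliability = 13.6293 / 16.5948 = 0.821.

0.821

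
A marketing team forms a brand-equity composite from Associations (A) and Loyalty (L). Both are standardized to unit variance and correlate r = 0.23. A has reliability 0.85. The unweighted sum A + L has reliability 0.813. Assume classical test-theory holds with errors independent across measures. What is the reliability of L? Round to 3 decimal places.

0.690

Var(A+L) = 2 + 2·0.23 = 2.460.
True-score variance = ρ_A + ρ_L + 2·0.23, so 0.813 = (0.85 + ρ_L + 0.46) / 2.460.
ρ_L = 0.813·2.460 − 0.85 − 0.46 = 0.690.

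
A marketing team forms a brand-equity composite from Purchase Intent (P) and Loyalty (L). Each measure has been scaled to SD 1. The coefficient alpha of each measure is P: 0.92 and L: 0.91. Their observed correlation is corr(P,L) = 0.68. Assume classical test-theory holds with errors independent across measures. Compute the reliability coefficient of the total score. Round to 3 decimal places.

0.949

Var(P+L) = 2 + 2·[0.68] = 2 + 1.36 = 3.36.
Because errors are independent across components, Cov(Tᵢ,Tⱼ) = Cov(Xᵢ,Xⱼ); the off-diagonal part of the true-score variance is the same as above.
True-score variance = [0.92 + 0.91] + 1.36 = 1.83 + 1.36 = 3.19.
Reliability = 3.19 / 3.36 = 0.949.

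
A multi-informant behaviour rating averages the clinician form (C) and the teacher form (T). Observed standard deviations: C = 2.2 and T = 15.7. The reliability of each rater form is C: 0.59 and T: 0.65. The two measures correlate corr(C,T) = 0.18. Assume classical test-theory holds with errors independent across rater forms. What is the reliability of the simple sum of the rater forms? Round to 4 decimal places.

0.6654

Var(C+T) = 2.2² + 15.7² + 2·[2.2·15.7·0.18] = 251.33 + 12.4344 = 263.764.
Because errors are independent across components, Cov(Tᵢ,Tⱼ) = Cov(Xᵢ,Xⱼ); the off-diagonal part of the true-score variance is the same as above.
True-score variance = [2.2²·0.59 + 15.7²·0.65] + 12.4344 = 163.074 + 12.4344 = 175.509.
Reliability = 175.509 / 263.764 = 0.6654.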